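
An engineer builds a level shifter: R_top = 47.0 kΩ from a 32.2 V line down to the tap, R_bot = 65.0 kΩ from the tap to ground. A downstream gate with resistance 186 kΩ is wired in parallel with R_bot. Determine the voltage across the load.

The load sits in parallel with R_bot: R_bot‖R_L = (65.0 × 186) / (65.0 + 186) = 48.17 kΩ.
V_out = 32.2 × 48.17 / (47.0 + 48.17) = 32.2 × 48.17/95.17 = 16.3 V.

V_out ≈ 16.3 V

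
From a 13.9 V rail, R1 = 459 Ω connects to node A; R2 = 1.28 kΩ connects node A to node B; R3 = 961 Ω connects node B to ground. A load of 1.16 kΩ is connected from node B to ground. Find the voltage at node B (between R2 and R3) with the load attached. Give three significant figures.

V ≈ 3.23 V

At node B, R3 is in parallel with the load: R3‖R_L = 525.6 Ω.
Below node A the resistance is R2 + (R3‖R_L) = 1806 Ω, so V_A = 13.9 × 1806/2265 = 11.08 V.
Then V_B = V_A × (R3‖R_L)/(R2 + R3‖R_L) = 11.08 × 525.6/1806 = 3.23 V.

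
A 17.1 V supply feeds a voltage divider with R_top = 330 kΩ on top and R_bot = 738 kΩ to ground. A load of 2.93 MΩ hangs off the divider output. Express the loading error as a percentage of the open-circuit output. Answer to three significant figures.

The divider's output (Thévenin) resistance is R_top‖R_bot = 228.0 kΩ.
Fractional drop under load = R_th/(R_th + R_L) = 228.0 / (228.0 + 2930) = 0.07221.
So the output falls by 7.22 %.

7.22 %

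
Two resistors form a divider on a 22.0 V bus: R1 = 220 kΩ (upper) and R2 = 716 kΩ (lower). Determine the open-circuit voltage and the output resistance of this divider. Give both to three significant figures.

V_th is the open-circuit tap voltage: 22.0 × 716/(220 + 716) = 16.8 V.
With the supply zeroed, R1 and R2 appear in parallel from the tap: R_th = R1‖R2 = (220 × 716)/936.0 = 168 kΩ.

V_th = 16.8 V, R_th = 168 kΩ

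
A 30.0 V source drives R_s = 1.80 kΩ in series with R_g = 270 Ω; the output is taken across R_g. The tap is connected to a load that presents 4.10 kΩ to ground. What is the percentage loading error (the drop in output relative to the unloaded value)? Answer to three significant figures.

5.42 %

The divider's output (Thévenin) resistance is R_s‖R_g = 234.8 Ω.
Fractional drop under load = R_th/(R_th + R_L) = 234.8 / (234.8 + 4100) = 0.05416.
So the output falls by 5.42 %.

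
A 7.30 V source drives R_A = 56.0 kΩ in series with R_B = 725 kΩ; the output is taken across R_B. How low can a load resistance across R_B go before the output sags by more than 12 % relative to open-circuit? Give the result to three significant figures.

Output resistance R_th = R_A‖R_B = (56.0 × 725)/781.0 = 51.98 kΩ.
The fractional drop is R_th/(R_th + R_L); requiring this ≤ 0.120 gives R_L ≥ R_th(1/0.120 − 1) = 51.98 × 7.333 = 381 kΩ.

R_L(min) ≈ 381 kΩ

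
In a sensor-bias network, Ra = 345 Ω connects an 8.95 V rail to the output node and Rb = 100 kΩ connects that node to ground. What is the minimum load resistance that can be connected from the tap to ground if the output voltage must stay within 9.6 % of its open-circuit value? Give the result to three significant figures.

Output resistance R_th = Ra‖Rb = (345 × 100000)/100300 = 343.8 Ω.
The fractional drop is R_th/(R_th + R_L); requiring this ≤ 0.0960 gives R_L ≥ R_th(1/0.0960 − 1) = 343.8 × 9.417 = 3.24 kΩ.

R_L(min) ≈ 3.24 kΩ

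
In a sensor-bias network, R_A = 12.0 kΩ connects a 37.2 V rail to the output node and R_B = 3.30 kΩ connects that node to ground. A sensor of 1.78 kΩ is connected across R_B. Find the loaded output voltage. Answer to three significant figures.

The load sits in parallel with R_B: R_B‖R_L = (3.30 × 1.78) / (3.30 + 1.78) = 1.156 kΩ.
V_out = 37.2 × 1.156 / (12.0 + 1.156) = 37.2 × 1.156/13.16 = 3.27 V.
(Unloaded it would have been 8.02 V.)

V_out ≈ 3.27 V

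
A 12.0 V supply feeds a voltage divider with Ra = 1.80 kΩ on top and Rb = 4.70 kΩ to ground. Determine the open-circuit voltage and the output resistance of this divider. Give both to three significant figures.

V_th = 8.68 V, R_th = 1.30 kΩ

V_th is the open-circuit tap voltage: 12.0 × 4.70/(1.80 + 4.70) = 8.68 V.
With the supply zeroed, Ra and Rb appear in parallel from the tap: R_th = Ra‖Rb = (1.80 × 4.70)/6.500 = 1.30 kΩ.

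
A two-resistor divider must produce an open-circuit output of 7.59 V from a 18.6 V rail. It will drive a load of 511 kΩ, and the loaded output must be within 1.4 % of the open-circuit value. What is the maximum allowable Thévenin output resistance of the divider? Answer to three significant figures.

R_th ≤ 7.26 kΩ

Loading drop = R_th/(R_th + R_L) ≤ 0.0140, so R_th ≤ R_L · ε/(1−ε) = 511 kΩ × 0.0140/0.9860 = 7.26 kΩ.
(Any R1, R2 with R2/(R1+R2) = 0.408 and R1‖R2 ≤ 7.26 kΩ will meet the spec.)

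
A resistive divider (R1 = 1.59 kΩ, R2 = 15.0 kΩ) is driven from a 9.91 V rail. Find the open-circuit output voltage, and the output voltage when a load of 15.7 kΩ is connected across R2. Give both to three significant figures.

Unloaded: 8.96 V; loaded: 8.21 V

Open-circuit: V = 9.91 × 15.0/(1.59 + 15.0) = 8.96 V.
With the load, R2 becomes R2‖R_L = 7.671 kΩ, so V = 9.91 × 7.671/9.261 = 8.21 V.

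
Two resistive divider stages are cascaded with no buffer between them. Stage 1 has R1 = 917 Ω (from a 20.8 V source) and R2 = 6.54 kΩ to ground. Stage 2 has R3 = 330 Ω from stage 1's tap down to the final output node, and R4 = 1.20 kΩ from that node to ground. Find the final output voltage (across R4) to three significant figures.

V_out ≈ 9.38 V

Stage 2 presents R3+R4 = 1530 Ω as a load on stage 1's tap.
Stage 1's lower leg becomes R2‖(R3+R4) = 1240 Ω, so V_mid = 20.8 × 1240/2157 = 11.96 V.
Stage 2 is itself unloaded: V_out = V_mid × R4/(R3+R4) = 11.96 × 1200/1530 = 9.38 V.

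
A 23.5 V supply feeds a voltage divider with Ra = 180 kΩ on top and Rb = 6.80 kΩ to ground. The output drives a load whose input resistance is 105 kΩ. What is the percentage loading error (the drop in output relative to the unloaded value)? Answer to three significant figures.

The divider's output (Thévenin) resistance is Ra‖Rb = 6.552 kΩ.
Fractional drop under load = R_th/(R_th + R_L) = 6.552 / (6.552 + 105) = 0.05874.
So the output falls by 5.87 %.

5.87 %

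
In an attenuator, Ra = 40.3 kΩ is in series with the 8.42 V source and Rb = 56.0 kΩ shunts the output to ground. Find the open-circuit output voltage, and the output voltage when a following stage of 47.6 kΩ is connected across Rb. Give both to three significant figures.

Unloaded: 4.90 V; loaded: 3.28 V

Open-circuit: V = 8.42 × 56.0/(40.3 + 56.0) = 4.90 V.
With the load, Rb becomes Rb‖R_L = 25.73 kΩ, so V = 8.42 × 25.73/66.03 = 3.28 V.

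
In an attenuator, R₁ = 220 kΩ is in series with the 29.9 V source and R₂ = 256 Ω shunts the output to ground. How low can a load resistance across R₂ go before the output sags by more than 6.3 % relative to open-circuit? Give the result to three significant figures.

Output resistance R_th = R₁‖R₂ = (220000 × 256)/220300 = 255.7 Ω.
The fractional drop is R_th/(R_th + R_L); requiring this ≤ 0.0630 gives R_L ≥ R_th(1/0.0630 − 1) = 255.7 × 14.87 = 3.80 kΩ.

R_L(min) ≈ 3.80 kΩ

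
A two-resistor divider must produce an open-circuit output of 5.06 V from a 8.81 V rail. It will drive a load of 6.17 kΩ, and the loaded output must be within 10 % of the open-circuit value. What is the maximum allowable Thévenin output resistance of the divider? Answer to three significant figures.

Loading drop = R_th/(R_th + R_L) ≤ 0.100, so R_th ≤ R_L · ε/(1−ε) = 6.17 kΩ × 0.100/0.9000 = 686 Ω.

R_th ≤ 686 Ω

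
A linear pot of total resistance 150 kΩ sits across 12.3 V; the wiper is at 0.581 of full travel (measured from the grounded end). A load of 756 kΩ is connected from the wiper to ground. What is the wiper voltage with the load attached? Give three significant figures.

V ≈ 6.82 V

The wiper splits the pot into (1−α)R = 62.85 kΩ above and αR = 87.15 kΩ below.
Lower section ‖ load = 78.14 kΩ.
V_wiper = 12.3 × 78.14/(62.85 + 78.14) = 6.82 V.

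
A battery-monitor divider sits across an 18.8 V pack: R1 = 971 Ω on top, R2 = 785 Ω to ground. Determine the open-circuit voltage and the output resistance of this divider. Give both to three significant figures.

V_th is the open-circuit tap voltage: 18.8 × 785/(971 + 785) = 8.40 V.
With the supply zeroed, R1 and R2 appear in parallel from the tap: R_th = R1‖R2 = (971 × 785)/1756 = 434 Ω.

V_th = 8.40 V, R_th = 434 Ω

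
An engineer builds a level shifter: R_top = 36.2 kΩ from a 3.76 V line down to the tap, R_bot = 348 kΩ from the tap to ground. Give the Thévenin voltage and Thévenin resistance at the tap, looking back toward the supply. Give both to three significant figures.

V_th = 3.41 V, R_th = 32.8 kΩ

V_th is the open-circuit tap voltage: 3.76 × 348/(36.2 + 348) = 3.41 V.
With the supply zeroed, R_top and R_bot appear in parallel from the tap: R_th = R_top‖R_bot = (36.2 × 348)/384.2 = 32.8 kΩ.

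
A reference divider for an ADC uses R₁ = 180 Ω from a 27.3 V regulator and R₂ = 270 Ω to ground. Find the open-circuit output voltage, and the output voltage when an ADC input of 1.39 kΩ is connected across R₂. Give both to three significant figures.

Unloaded: 16.4 V; loaded: 15.2 V

Open-circuit: V = 27.3 × 270/(180 + 270) = 16.4 V.
With the load, R₂ becomes R₂‖R_L = 226.1 Ω, so V = 27.3 × 226.1/406.1 = 15.2 V.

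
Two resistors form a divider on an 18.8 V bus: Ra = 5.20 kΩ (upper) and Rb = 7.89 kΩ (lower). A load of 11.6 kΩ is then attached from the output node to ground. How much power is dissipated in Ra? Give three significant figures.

P ≈ 18.8 mW

Total resistance from the source is Ra + (Rb‖R_L) = 9.896 kΩ, so I = 18.8/9.896 kΩ = 1.900 mA.
P = I²·Ra = (1.900 mA)² × 5.20 kΩ = 18.8 mW.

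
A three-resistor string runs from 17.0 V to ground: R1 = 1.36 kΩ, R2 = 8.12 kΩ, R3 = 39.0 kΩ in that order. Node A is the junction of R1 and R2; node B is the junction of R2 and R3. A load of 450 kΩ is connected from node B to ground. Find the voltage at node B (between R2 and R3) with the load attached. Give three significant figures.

At node B, R3 is in parallel with the load: R3‖R_L = 35.89 kΩ.
Below node A the resistance is R2 + (R3‖R_L) = 44.01 kΩ, so V_A = 17.0 × 44.01/45.37 = 16.49 V.
Then V_B = V_A × (R3‖R_L)/(R2 + R3‖R_L) = 16.49 × 35.89/44.01 = 13.4 V.

V ≈ 13.4 V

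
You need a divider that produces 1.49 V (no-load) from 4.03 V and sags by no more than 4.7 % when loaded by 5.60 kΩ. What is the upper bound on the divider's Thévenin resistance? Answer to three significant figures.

Loading drop = R_th/(R_th + R_L) ≤ 0.0470, so R_th ≤ R_L · ε/(1−ε) = 5.60 kΩ × 0.0470/0.9530 = 276 Ω.

R_th ≤ 276 Ω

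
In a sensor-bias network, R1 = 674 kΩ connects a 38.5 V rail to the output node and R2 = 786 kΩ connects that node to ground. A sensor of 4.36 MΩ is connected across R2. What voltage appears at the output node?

The load sits in parallel with R2: R2‖R_L = (786 × 4360) / (786 + 4360) = 665.9 kΩ.
V_out = 38.5 × 665.9 / (674 + 665.9) = 38.5 × 665.9/1340 = 19.1 V.

V_out ≈ 19.1 V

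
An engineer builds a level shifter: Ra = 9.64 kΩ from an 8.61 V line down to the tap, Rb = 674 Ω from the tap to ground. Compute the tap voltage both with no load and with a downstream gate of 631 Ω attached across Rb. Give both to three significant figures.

Open-circuit: V = 8.61 × 674/(9640 + 674) = 0.563 V.
With the load, Rb becomes Rb‖R_L = 325.9 Ω, so V = 8.61 × 325.9/9966 = 0.282 V.

Unloaded: 0.563 V; loaded: 0.282 V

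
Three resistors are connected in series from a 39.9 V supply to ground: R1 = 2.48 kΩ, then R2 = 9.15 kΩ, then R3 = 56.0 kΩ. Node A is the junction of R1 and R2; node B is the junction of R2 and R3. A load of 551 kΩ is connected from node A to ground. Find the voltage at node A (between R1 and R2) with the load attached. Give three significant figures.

Below node A the series string R2+R3 = 65.15 kΩ sits in parallel with the 551 kΩ load: 58.26 kΩ.
V_A = 39.9 × 58.26/(2.48 + 58.26) = 38.3 V.

V ≈ 38.3 V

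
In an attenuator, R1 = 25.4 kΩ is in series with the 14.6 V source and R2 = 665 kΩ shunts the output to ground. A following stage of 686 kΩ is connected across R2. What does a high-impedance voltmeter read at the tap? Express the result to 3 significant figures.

V_out ≈ 13.6 V

The load sits in parallel with R2: R2‖R_L = (665 × 686) / (665 + 686) = 337.7 kΩ.
V_out = 14.6 × 337.7 / (25.4 + 337.7) = 14.6 × 337.7/363.1 = 13.6 V.
(Unloaded it would have been 14.1 V.)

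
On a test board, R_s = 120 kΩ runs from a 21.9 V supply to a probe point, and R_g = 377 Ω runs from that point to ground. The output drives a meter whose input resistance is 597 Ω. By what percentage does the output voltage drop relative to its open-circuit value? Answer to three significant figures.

38.6 %

Unloaded V = 21.9 × 377/120400 = 0.06859 V.
Loaded: R_g‖R_L = 231.1 Ω, giving V = 21.9 × 231.1/120200 = 0.04209 V.
Drop = (0.06859 − 0.04209) / 0.06859 = 38.6 %.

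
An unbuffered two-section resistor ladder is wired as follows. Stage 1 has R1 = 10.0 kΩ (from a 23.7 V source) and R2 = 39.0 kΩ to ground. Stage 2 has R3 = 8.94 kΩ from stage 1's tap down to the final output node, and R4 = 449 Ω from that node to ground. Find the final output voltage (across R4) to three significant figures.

V_out ≈ 0.488 V

Stage 2 presents R3+R4 = 9389 Ω as a load on stage 1's tap.
Stage 1's lower leg becomes R2‖(R3+R4) = 7567 Ω, so V_mid = 23.7 × 7567/17570 = 10.21 V.
Stage 2 is itself unloaded: V_out = V_mid × R4/(R3+R4) = 10.21 × 449/9389 = 0.488 V.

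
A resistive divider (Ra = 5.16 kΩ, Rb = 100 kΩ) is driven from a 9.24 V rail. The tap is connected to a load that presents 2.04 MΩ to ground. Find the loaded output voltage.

The load sits in parallel with Rb: Rb‖R_L = (100 × 2040) / (100 + 2040) = 95.33 kΩ.
V_out = 9.24 × 95.33 / (5.16 + 95.33) = 9.24 × 95.33/100.5 = 8.77 V.
(Unloaded it would have been 8.79 V.)

V_out ≈ 8.77 V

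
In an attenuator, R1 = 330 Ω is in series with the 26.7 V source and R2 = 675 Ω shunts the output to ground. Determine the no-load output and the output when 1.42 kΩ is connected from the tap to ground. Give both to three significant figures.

Unloaded: 17.9 V; loaded: 15.5 V

Open-circuit: V = 26.7 × 675/(330 + 675) = 17.9 V.
With the load, R2 becomes R2‖R_L = 457.5 Ω, so V = 26.7 × 457.5/787.5 = 15.5 V.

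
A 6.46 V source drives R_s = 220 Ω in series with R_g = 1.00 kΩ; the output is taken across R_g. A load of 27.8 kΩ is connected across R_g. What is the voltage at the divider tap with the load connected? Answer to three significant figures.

The load sits in parallel with R_g: R_g‖R_L = (1000 × 27800) / (1000 + 27800) = 965.3 Ω.
V_out = 6.46 × 965.3 / (220 + 965.3) = 6.46 × 965.3/1185 = 5.26 V.
(Unloaded it would have been 5.30 V.)

V_out ≈ 5.26 V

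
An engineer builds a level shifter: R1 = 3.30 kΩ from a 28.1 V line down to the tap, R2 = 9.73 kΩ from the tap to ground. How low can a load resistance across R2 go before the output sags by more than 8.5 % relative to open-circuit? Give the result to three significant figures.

Output resistance R_th = R1‖R2 = (3.30 × 9.73)/13.03 = 2.464 kΩ.
The fractional drop is R_th/(R_th + R_L); requiring this ≤ 0.0850 gives R_L ≥ R_th(1/0.0850 − 1) = 2.464 × 10.76 = 26.5 kΩ.

R_L(min) ≈ 26.5 kΩ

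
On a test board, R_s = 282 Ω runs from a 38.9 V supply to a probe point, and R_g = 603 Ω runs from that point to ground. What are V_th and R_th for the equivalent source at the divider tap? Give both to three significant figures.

V_th is the open-circuit tap voltage: 38.9 × 603/(282 + 603) = 26.5 V.
With the supply zeroed, R_s and R_g appear in parallel from the tap: R_th = R_s‖R_g = (282 × 603)/885.0 = 192 Ω.

V_th = 26.5 V, R_th = 192 Ω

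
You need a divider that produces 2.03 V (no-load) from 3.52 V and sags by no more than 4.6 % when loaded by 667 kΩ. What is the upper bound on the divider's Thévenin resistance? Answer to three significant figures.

R_th ≤ 32.2 kΩ

Loading drop = R_th/(R_th + R_L) ≤ 0.0460, so R_th ≤ R_L · ε/(1−ε) = 667 kΩ × 0.0460/0.9540 = 32.2 kΩ.
(Any R1, R2 with R2/(R1+R2) = 0.577 and R1‖R2 ≤ 32.2 kΩ will meet the spec.)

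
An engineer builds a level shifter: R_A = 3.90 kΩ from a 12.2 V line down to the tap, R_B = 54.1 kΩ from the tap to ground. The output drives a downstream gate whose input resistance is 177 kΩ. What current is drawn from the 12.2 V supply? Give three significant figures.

I ≈ 0.269 mA

R_B‖R_L = 41.44 kΩ, so the source sees R_A + R_B‖R_L = 45.34 kΩ.
I = 12.2 V / 45.34 kΩ = 0.269 mA.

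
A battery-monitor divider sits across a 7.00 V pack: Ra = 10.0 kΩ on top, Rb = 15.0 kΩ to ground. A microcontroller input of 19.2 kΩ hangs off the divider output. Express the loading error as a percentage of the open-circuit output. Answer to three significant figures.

23.8 %

Unloaded V = 7.00 × 15.0/25.00 = 4.200 V.
Loaded: Rb‖R_L = 8.421 kΩ, giving V = 7.00 × 8.421/18.42 = 3.200 V.
Drop = (4.200 − 3.200) / 4.200 = 23.8 %.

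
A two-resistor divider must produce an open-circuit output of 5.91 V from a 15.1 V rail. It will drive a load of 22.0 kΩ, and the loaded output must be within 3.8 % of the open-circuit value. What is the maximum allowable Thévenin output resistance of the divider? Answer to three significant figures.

Loading drop = R_th/(R_th + R_L) ≤ 0.0380, so R_th ≤ R_L · ε/(1−ε) = 22.0 kΩ × 0.0380/0.9620 = 869 Ω.
(Any R1, R2 with R2/(R1+R2) = 0.391 and R1‖R2 ≤ 869 Ω will meet the spec.)

R_th ≤ 869 Ω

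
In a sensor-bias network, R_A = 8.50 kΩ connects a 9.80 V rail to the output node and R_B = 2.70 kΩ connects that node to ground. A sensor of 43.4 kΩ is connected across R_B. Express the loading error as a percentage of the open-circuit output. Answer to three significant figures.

The divider's output (Thévenin) resistance is R_A‖R_B = 2.049 kΩ.
Fractional drop under load = R_th/(R_th + R_L) = 2.049 / (2.049 + 43.4) = 0.04509.
So the output falls by 4.51 %.

4.51 %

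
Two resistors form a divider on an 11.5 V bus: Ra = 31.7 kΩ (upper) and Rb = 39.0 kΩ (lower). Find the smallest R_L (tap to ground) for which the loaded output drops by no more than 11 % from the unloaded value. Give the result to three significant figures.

Output resistance R_th = Ra‖Rb = (31.7 × 39.0)/70.70 = 17.49 kΩ.
The fractional drop is R_th/(R_th + R_L); requiring this ≤ 0.110 gives R_L ≥ R_th(1/0.110 − 1) = 17.49 × 8.091 = 141 kΩ.

R_L(min) ≈ 141 kΩ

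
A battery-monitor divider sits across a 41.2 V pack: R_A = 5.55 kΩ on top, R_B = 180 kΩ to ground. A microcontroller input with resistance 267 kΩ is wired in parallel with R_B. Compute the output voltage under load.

V_out ≈ 39.2 V

The load sits in parallel with R_B: R_B‖R_L = (180 × 267) / (180 + 267) = 107.5 kΩ.
V_out = 41.2 × 107.5 / (5.55 + 107.5) = 41.2 × 107.5/113.1 = 39.2 V.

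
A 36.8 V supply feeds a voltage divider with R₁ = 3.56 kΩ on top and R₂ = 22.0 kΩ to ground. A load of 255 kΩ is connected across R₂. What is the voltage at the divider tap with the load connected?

The load sits in parallel with R₂: R₂‖R_L = (22.0 × 255) / (22.0 + 255) = 20.25 kΩ.
V_out = 36.8 × 20.25 / (3.56 + 20.25) = 36.8 × 20.25/23.81 = 31.3 V.
(Unloaded it would have been 31.7 V.)

V_out ≈ 31.3 V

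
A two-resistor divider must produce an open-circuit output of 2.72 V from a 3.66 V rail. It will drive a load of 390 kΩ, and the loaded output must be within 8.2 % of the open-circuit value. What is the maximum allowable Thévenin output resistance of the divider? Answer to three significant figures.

Loading drop = R_th/(R_th + R_L) ≤ 0.0820, so R_th ≤ R_L · ε/(1−ε) = 390 kΩ × 0.0820/0.9180 = 34.8 kΩ.
(Any R1, R2 with R2/(R1+R2) = 0.743 and R1‖R2 ≤ 34.8 kΩ will meet the spec.)

R_th ≤ 34.8 kΩ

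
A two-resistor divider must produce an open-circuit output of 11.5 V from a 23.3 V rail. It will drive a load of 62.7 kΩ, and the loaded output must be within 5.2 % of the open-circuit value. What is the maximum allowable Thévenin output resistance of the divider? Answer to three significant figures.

Loading drop = R_th/(R_th + R_L) ≤ 0.0520, so R_th ≤ R_L · ε/(1−ε) = 62.7 kΩ × 0.0520/0.9480 = 3.44 kΩ.

R_th ≤ 3.44 kΩ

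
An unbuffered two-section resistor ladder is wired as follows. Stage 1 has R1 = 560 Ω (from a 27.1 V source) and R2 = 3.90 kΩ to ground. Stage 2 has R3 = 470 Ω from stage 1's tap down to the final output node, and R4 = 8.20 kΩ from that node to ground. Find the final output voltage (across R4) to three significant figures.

Stage 2 presents R3+R4 = 8670 Ω as a load on stage 1's tap.
Stage 1's lower leg becomes R2‖(R3+R4) = 2690 Ω, so V_mid = 27.1 × 2690/3250 = 22.43 V.
Stage 2 is itself unloaded: V_out = V_mid × R4/(R3+R4) = 22.43 × 8200/8670 = 21.2 V.

V_out ≈ 21.2 V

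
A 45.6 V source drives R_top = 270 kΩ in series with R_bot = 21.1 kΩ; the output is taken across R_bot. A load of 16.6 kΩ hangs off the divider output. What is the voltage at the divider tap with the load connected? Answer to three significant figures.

The load sits in parallel with R_bot: R_bot‖R_L = (21.1 × 16.6) / (21.1 + 16.6) = 9.291 kΩ.
V_out = 45.6 × 9.291 / (270 + 9.291) = 45.6 × 9.291/279.3 = 1.52 V.

V_out ≈ 1.52 V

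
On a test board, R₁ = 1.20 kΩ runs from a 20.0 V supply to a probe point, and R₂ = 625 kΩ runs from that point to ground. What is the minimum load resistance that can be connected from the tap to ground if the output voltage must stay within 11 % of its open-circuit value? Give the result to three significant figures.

Output resistance R_th = R₁‖R₂ = (1.20 × 625)/626.2 = 1.198 kΩ.
The fractional drop is R_th/(R_th + R_L); requiring this ≤ 0.110 gives R_L ≥ R_th(1/0.110 − 1) = 1.198 × 8.091 = 9.69 kΩ.

R_L(min) ≈ 9.69 kΩ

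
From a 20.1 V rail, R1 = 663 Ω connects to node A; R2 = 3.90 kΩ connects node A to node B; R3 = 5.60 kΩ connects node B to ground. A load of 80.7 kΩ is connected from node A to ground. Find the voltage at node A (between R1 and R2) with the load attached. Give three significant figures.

V ≈ 18.6 V

Below node A the series string R2+R3 = 9500 Ω sits in parallel with the 80700 Ω load: 8499 Ω.
V_A = 20.1 × 8499/(663 + 8499) = 18.6 V.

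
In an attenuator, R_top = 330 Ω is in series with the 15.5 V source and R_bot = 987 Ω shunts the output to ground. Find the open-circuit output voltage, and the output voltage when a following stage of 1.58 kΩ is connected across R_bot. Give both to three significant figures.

Open-circuit: V = 15.5 × 987/(330 + 987) = 11.6 V.
With the load, R_bot becomes R_bot‖R_L = 607.5 Ω, so V = 15.5 × 607.5/937.5 = 10.0 V.

Unloaded: 11.6 V; loaded: 10.0 V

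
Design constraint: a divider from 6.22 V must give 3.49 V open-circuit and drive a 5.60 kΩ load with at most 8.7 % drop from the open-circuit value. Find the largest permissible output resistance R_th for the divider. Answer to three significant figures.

R_th ≤ 534 Ω

Loading drop = R_th/(R_th + R_L) ≤ 0.0870, so R_th ≤ R_L · ε/(1−ε) = 5.60 kΩ × 0.0870/0.9130 = 534 Ω.
(Any R1, R2 with R2/(R1+R2) = 0.561 and R1‖R2 ≤ 534 Ω will meet the spec.)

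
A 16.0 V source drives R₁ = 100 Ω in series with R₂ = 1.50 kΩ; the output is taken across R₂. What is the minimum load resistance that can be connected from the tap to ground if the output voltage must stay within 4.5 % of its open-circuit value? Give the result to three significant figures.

R_L(min) ≈ 1.99 kΩ

Output resistance R_th = R₁‖R₂ = (100 × 1500)/1600 = 93.75 Ω.
The fractional drop is R_th/(R_th + R_L); requiring this ≤ 0.0450 gives R_L ≥ R_th(1/0.0450 − 1) = 93.75 × 21.22 = 1.99 kΩ.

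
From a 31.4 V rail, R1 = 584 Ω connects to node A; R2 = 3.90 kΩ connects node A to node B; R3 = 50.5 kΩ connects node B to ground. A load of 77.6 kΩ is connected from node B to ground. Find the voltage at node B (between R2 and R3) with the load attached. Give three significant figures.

V ≈ 27.4 V

At node B, R3 is in parallel with the load: R3‖R_L = 30590 Ω.
Below node A the resistance is R2 + (R3‖R_L) = 34490 Ω, so V_A = 31.4 × 34490/35080 = 30.88 V.
Then V_B = V_A × (R3‖R_L)/(R2 + R3‖R_L) = 30.88 × 30590/34490 = 27.4 V.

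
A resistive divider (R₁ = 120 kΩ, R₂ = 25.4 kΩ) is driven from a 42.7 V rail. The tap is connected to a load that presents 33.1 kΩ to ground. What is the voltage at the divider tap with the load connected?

V_out ≈ 4.57 V

The load sits in parallel with R₂: R₂‖R_L = (25.4 × 33.1) / (25.4 + 33.1) = 14.37 kΩ.
V_out = 42.7 × 14.37 / (120 + 14.37) = 42.7 × 14.37/134.4 = 4.57 V.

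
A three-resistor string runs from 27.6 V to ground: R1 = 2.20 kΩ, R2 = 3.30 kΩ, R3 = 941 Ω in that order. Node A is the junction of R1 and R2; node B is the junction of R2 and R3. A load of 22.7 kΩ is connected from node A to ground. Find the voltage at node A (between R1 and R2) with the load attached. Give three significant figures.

V ≈ 17.1 V

Below node A the series string R2+R3 = 4241 Ω sits in parallel with the 22700 Ω load: 3573 Ω.
V_A = 27.6 × 3573/(2200 + 3573) = 17.1 V.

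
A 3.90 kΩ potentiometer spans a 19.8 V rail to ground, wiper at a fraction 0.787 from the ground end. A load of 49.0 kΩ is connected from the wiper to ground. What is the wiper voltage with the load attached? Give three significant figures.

V ≈ 15.4 V

The wiper splits the pot into (1−α)R = 830.7 Ω above and αR = 3069 Ω below.
Lower section ‖ load = 2888 Ω.
V_wiper = 19.8 × 2888/(830.7 + 2888) = 15.4 V.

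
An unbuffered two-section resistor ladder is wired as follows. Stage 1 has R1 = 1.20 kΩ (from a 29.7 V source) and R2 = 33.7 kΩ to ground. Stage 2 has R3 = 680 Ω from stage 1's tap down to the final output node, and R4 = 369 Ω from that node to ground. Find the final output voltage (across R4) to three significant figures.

Stage 2 presents R3+R4 = 1049 Ω as a load on stage 1's tap.
Stage 1's lower leg becomes R2‖(R3+R4) = 1017 Ω, so V_mid = 29.7 × 1017/2217 = 13.63 V.
Stage 2 is itself unloaded: V_out = V_mid × R4/(R3+R4) = 13.63 × 369/1049 = 4.79 V.

V_out ≈ 4.79 V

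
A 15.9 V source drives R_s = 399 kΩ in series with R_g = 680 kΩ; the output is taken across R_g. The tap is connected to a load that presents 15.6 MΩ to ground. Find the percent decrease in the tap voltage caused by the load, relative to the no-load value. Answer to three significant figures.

1.59 %

The divider's output (Thévenin) resistance is R_s‖R_g = 251.5 kΩ.
Fractional drop under load = R_th/(R_th + R_L) = 251.5 / (251.5 + 15600) = 0.01586.
So the output falls by 1.59 %.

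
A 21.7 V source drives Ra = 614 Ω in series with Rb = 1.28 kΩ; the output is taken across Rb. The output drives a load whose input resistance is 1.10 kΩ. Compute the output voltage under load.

The load sits in parallel with Rb: Rb‖R_L = (1280 × 1100) / (1280 + 1100) = 591.6 Ω.
V_out = 21.7 × 591.6 / (614 + 591.6) = 21.7 × 591.6/1206 = 10.6 V.

V_out ≈ 10.6 V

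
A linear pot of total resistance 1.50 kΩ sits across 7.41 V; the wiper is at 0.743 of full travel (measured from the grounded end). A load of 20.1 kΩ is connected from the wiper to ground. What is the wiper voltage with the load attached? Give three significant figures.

V ≈ 5.43 V

The wiper splits the pot into (1−α)R = 385.5 Ω above and αR = 1114 Ω below.
Lower section ‖ load = 1056 Ω.
V_wiper = 7.41 × 1056/(385.5 + 1056) = 5.43 V.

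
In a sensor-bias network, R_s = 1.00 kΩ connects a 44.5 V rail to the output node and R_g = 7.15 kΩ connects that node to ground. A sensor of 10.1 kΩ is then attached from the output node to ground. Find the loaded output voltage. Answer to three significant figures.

The load sits in parallel with R_g: R_g‖R_L = (7.15 × 10.1) / (7.15 + 10.1) = 4.186 kΩ.
V_out = 44.5 × 4.186 / (1.00 + 4.186) = 44.5 × 4.186/5.186 = 35.9 V.

V_out ≈ 35.9 V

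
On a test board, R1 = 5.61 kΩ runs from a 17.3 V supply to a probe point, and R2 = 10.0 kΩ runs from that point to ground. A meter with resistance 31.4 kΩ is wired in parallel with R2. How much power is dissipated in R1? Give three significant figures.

P ≈ 9.64 mW

Total resistance from the source is R1 + (R2‖R_L) = 13.19 kΩ, so I = 17.3/13.19 kΩ = 1.311 mA.
P = I²·R1 = (1.311 mA)² × 5.61 kΩ = 9.64 mW.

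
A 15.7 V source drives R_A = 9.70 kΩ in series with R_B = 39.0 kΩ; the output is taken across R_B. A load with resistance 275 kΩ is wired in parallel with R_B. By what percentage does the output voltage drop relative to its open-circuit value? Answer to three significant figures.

The divider's output (Thévenin) resistance is R_A‖R_B = 7.768 kΩ.
Fractional drop under load = R_th/(R_th + R_L) = 7.768 / (7.768 + 275) = 0.02747.
So the output falls by 2.75 %.

2.75 %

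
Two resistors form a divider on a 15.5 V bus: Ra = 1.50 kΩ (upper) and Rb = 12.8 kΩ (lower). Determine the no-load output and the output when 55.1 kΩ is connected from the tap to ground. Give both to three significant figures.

Unloaded: 13.9 V; loaded: 13.5 V

Open-circuit: V = 15.5 × 12.8/(1.50 + 12.8) = 13.9 V.
With the load, Rb becomes Rb‖R_L = 10.39 kΩ, so V = 15.5 × 10.39/11.89 = 13.5 V.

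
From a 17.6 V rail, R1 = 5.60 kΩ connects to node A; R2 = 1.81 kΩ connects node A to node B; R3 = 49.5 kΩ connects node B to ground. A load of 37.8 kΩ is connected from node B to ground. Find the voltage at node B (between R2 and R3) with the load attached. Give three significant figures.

At node B, R3 is in parallel with the load: R3‖R_L = 21.43 kΩ.
Below node A the resistance is R2 + (R3‖R_L) = 23.24 kΩ, so V_A = 17.6 × 23.24/28.84 = 14.18 V.
Then V_B = V_A × (R3‖R_L)/(R2 + R3‖R_L) = 14.18 × 21.43/23.24 = 13.1 V.

V ≈ 13.1 V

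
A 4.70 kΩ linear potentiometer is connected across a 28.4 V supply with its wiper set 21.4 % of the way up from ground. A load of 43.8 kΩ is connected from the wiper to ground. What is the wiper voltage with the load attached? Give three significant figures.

The wiper splits the pot into (1−α)R = 3.694 kΩ above and αR = 1.006 kΩ below.
Lower section ‖ load = 0.9832 kΩ.
V_wiper = 28.4 × 0.9832/(3.694 + 0.9832) = 5.97 V.

V ≈ 5.97 V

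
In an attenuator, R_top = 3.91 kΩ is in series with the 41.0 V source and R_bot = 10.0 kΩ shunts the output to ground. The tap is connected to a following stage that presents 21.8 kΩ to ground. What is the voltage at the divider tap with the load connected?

The load sits in parallel with R_bot: R_bot‖R_L = (10.0 × 21.8) / (10.0 + 21.8) = 6.855 kΩ.
V_out = 41.0 × 6.855 / (3.91 + 6.855) = 41.0 × 6.855/10.77 = 26.1 V.

V_out ≈ 26.1 V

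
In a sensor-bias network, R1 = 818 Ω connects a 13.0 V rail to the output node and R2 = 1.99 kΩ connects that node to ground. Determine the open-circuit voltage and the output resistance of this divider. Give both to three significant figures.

V_th is the open-circuit tap voltage: 13.0 × 1990/(818 + 1990) = 9.21 V.
With the supply zeroed, R1 and R2 appear in parallel from the tap: R_th = R1‖R2 = (818 × 1990)/2808 = 580 Ω.

V_th = 9.21 V, R_th = 580 Ω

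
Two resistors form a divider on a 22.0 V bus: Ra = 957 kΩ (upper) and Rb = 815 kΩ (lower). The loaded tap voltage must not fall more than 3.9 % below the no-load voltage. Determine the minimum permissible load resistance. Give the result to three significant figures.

R_L(min) ≈ 10.8 MΩ

Output resistance R_th = Ra‖Rb = (957 × 815)/1772 = 440.2 kΩ.
The fractional drop is R_th/(R_th + R_L); requiring this ≤ 0.0390 gives R_L ≥ R_th(1/0.0390 − 1) = 440.2 × 24.64 = 10.8 MΩ.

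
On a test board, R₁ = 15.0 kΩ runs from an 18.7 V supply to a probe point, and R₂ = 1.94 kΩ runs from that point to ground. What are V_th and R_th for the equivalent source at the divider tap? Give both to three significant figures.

V_th is the open-circuit tap voltage: 18.7 × 1.94/(15.0 + 1.94) = 2.14 V.
With the supply zeroed, R₁ and R₂ appear in parallel from the tap: R_th = R₁‖R₂ = (15.0 × 1.94)/16.94 = 1.72 kΩ.

V_th = 2.14 V, R_th = 1.72 kΩ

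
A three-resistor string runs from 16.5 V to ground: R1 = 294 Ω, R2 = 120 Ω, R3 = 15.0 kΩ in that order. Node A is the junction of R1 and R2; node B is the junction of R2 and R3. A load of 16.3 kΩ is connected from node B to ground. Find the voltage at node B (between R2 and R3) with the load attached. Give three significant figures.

V ≈ 15.7 V

At node B, R3 is in parallel with the load: R3‖R_L = 7812 Ω.
Below node A the resistance is R2 + (R3‖R_L) = 7932 Ω, so V_A = 16.5 × 7932/8226 = 15.91 V.
Then V_B = V_A × (R3‖R_L)/(R2 + R3‖R_L) = 15.91 × 7812/7932 = 15.7 V.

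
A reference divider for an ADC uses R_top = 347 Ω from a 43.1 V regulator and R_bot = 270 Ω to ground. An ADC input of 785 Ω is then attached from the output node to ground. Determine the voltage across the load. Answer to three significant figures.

V_out ≈ 15.8 V

The load sits in parallel with R_bot: R_bot‖R_L = (270 × 785) / (270 + 785) = 200.9 Ω.
V_out = 43.1 × 200.9 / (347 + 200.9) = 43.1 × 200.9/547.9 = 15.8 V.
(Unloaded it would have been 18.9 V.)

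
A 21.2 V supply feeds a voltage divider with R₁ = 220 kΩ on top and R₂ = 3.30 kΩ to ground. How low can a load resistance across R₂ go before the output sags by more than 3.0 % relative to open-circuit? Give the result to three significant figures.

Output resistance R_th = R₁‖R₂ = (220 × 3.30)/223.3 = 3.251 kΩ.
The fractional drop is R_th/(R_th + R_L); requiring this ≤ 0.0300 gives R_L ≥ R_th(1/0.0300 − 1) = 3.251 × 32.33 = 105 kΩ.

R_L(min) ≈ 105 kΩ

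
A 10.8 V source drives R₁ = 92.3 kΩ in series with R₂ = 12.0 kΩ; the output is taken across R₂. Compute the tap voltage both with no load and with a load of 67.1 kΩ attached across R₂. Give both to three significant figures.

Open-circuit: V = 10.8 × 12.0/(92.3 + 12.0) = 1.24 V.
With the load, R₂ becomes R₂‖R_L = 10.18 kΩ, so V = 10.8 × 10.18/102.5 = 1.07 V.

Unloaded: 1.24 V; loaded: 1.07 V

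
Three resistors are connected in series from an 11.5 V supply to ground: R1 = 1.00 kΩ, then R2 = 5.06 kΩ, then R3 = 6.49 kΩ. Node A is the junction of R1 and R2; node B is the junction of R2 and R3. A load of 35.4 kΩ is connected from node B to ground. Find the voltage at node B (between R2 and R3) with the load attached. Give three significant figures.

V ≈ 5.46 V

At node B, R3 is in parallel with the load: R3‖R_L = 5.485 kΩ.
Below node A the resistance is R2 + (R3‖R_L) = 10.54 kΩ, so V_A = 11.5 × 10.54/11.54 = 10.50 V.
Then V_B = V_A × (R3‖R_L)/(R2 + R3‖R_L) = 10.50 × 5.485/10.54 = 5.46 V.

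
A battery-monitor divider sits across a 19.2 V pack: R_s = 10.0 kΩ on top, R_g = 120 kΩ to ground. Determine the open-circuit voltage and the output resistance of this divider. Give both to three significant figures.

V_th = 17.7 V, R_th = 9.23 kΩ

V_th is the open-circuit tap voltage: 19.2 × 120/(10.0 + 120) = 17.7 V.
With the supply zeroed, R_s and R_g appear in parallel from the tap: R_th = R_s‖R_g = (10.0 × 120)/130.0 = 9.23 kΩ.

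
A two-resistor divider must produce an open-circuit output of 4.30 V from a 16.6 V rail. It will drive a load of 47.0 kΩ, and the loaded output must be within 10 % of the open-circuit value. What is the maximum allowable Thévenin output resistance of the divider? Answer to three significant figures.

R_th ≤ 5.22 kΩ

Loading drop = R_th/(R_th + R_L) ≤ 0.100, so R_th ≤ R_L · ε/(1−ε) = 47.0 kΩ × 0.100/0.9000 = 5.22 kΩ.
(Any R1, R2 with R2/(R1+R2) = 0.259 and R1‖R2 ≤ 5.22 kΩ will meet the spec.)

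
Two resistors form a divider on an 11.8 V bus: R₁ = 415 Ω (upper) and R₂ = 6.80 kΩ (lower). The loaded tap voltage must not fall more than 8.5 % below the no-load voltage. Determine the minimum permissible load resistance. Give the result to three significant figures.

R_L(min) ≈ 4.21 kΩ

Output resistance R_th = R₁‖R₂ = (415 × 6800)/7215 = 391.1 Ω.
The fractional drop is R_th/(R_th + R_L); requiring this ≤ 0.0850 gives R_L ≥ R_th(1/0.0850 − 1) = 391.1 × 10.76 = 4.21 kΩ.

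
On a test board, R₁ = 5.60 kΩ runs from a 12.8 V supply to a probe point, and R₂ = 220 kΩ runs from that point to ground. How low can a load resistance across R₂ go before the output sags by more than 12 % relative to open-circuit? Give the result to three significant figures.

R_L(min) ≈ 40.0 kΩ

Output resistance R_th = R₁‖R₂ = (5.60 × 220)/225.6 = 5.461 kΩ.
The fractional drop is R_th/(R_th + R_L); requiring this ≤ 0.120 gives R_L ≥ R_th(1/0.120 − 1) = 5.461 × 7.333 = 40.0 kΩ.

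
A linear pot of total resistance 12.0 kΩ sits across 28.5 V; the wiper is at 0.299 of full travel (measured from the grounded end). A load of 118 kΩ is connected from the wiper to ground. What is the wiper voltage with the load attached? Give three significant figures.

V ≈ 8.34 V

The wiper splits the pot into (1−α)R = 8.412 kΩ above and αR = 3.588 kΩ below.
Lower section ‖ load = 3.482 kΩ.
V_wiper = 28.5 × 3.482/(8.412 + 3.482) = 8.34 V.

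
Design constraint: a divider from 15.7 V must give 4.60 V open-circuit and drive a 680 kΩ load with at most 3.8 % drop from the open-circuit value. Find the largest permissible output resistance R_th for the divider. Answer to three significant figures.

Loading drop = R_th/(R_th + R_L) ≤ 0.0380, so R_th ≤ R_L · ε/(1−ε) = 680 kΩ × 0.0380/0.9620 = 26.9 kΩ.
(Any R1, R2 with R2/(R1+R2) = 0.293 and R1‖R2 ≤ 26.9 kΩ will meet the spec.)

R_th ≤ 26.9 kΩ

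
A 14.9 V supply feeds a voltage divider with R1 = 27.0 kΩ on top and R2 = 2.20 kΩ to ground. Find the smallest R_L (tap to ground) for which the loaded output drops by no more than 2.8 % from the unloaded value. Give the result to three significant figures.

Output resistance R_th = R1‖R2 = (27.0 × 2.20)/29.20 = 2.034 kΩ.
The fractional drop is R_th/(R_th + R_L); requiring this ≤ 0.0280 gives R_L ≥ R_th(1/0.0280 − 1) = 2.034 × 34.71 = 70.6 kΩ.

R_L(min) ≈ 70.6 kΩ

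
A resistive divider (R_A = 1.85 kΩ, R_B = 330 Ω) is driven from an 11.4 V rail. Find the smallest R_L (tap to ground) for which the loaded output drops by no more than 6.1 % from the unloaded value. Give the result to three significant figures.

R_L(min) ≈ 4.31 kΩ

Output resistance R_th = R_A‖R_B = (1850 × 330)/2180 = 280.0 Ω.
The fractional drop is R_th/(R_th + R_L); requiring this ≤ 0.0610 gives R_L ≥ R_th(1/0.0610 − 1) = 280.0 × 15.39 = 4.31 kΩ.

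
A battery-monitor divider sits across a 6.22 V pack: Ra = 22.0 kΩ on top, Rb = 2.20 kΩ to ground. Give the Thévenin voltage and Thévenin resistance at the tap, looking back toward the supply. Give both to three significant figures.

V_th = 0.565 V, R_th = 2.00 kΩ

V_th is the open-circuit tap voltage: 6.22 × 2.20/(22.0 + 2.20) = 0.565 V.
With the supply zeroed, Ra and Rb appear in parallel from the tap: R_th = Ra‖Rb = (22.0 × 2.20)/24.20 = 2.00 kΩ.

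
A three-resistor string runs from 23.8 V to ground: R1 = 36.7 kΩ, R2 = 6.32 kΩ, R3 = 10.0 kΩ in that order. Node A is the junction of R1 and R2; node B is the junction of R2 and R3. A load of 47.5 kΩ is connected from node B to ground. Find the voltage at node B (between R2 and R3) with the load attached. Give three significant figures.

V ≈ 3.83 V

At node B, R3 is in parallel with the load: R3‖R_L = 8.261 kΩ.
Below node A the resistance is R2 + (R3‖R_L) = 14.58 kΩ, so V_A = 23.8 × 14.58/51.28 = 6.767 V.
Then V_B = V_A × (R3‖R_L)/(R2 + R3‖R_L) = 6.767 × 8.261/14.58 = 3.83 V.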